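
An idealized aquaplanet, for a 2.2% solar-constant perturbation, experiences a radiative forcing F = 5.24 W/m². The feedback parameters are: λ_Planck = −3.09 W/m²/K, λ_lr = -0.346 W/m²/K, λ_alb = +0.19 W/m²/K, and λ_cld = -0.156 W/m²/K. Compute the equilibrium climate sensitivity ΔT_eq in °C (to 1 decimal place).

Net feedback parameter λ = (−3.09) + (-0.346) + (+0.19) + (-0.156) = -3.402 W/m²/K.
ΔT = −F/λ = −5.24/(-3.402) = 1.5 °C.

1.5 °C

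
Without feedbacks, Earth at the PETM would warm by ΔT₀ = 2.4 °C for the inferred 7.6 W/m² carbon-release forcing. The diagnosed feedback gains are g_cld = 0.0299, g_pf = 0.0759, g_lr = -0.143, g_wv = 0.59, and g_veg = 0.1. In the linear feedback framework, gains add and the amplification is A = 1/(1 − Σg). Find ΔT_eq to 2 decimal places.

6.91 °C

Total gain g = 0.0299 + 0.0759 − 0.143 + 0.59 + 0.1 = 0.6528.
Amplification A = 1/(1 − 0.6528) = 2.88.
ΔT = 2.4 × 2.88 = 6.91 °C.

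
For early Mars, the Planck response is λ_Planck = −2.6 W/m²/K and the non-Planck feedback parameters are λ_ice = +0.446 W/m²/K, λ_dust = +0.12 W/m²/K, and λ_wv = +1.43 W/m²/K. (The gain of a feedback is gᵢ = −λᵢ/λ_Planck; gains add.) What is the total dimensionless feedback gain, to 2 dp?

0.77

Convert to gains: g_ice = 0.446/2.6 = 0.1715; g_dust = 0.12/2.6 = 0.04615; g_wv = 1.43/2.6 = 0.55.
Total gain g = 0.76765.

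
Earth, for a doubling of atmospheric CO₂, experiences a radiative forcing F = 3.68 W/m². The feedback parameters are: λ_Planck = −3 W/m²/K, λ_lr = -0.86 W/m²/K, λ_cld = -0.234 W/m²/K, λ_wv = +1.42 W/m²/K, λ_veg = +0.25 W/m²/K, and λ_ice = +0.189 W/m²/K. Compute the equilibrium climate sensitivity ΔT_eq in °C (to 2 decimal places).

1.65 °C

Net feedback parameter λ = (−3) + (-0.86) + (-0.234) + (+1.42) + (+0.25) + (+0.189) = -2.235 W/m²/K.
ΔT = −F/λ = −3.68/(-2.235) = 1.65 °C.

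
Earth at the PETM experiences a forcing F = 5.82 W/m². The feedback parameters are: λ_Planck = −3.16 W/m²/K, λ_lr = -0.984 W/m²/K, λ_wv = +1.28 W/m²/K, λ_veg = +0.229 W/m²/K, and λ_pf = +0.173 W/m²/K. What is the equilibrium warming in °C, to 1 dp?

Net feedback parameter λ = (−3.16) + (-0.984) + (+1.28) + (+0.229) + (+0.173) = -2.462 W/m²/K.
ΔT = −F/λ = −5.82/(-2.462) = 2.4 °C.

2.4 °C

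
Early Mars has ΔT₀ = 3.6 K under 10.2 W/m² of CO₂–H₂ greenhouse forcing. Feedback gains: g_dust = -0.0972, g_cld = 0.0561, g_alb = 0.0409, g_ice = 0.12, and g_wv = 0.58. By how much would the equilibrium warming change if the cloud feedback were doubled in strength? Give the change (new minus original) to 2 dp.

Original: g = 0.6998, ΔT = 3.6/(1−0.6998) = 11.9920 K.
With doubled cloud: g' = 0.7559, ΔT' = 3.6/(1−0.7559) = 14.7481 K.
Change = 14.7481 − 11.9920 = 2.76 K.

2.76 K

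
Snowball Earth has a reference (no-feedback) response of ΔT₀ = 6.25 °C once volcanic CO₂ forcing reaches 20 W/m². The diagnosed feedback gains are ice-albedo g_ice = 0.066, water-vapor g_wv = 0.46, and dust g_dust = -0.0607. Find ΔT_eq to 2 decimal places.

Total gain g = 0.066 + 0.46 − 0.0607 = 0.4653.
Amplification A = 1/(1 − 0.4653) = 1.87.
ΔT = 6.25 × 1.87 = 11.69 °C.

11.69 °C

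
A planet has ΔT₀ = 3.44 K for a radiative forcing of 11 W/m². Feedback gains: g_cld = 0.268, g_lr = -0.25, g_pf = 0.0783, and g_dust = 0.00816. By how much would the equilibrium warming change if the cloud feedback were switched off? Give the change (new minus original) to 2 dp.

Original: g = 0.10446, ΔT = 3.44/(1−0.10446) = 3.8413 K.
Without cloud: g' = -0.16354, ΔT' = 3.44/(1+0.16354) = 2.9565 K.
Change = 2.9565 − 3.8413 = -0.88 K.

-0.88 K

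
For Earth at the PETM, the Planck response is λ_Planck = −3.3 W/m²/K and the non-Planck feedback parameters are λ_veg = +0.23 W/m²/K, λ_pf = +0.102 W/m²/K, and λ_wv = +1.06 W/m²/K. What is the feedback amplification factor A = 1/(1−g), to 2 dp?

Convert to gains: g_veg = 0.23/3.3 = 0.0697; g_pf = 0.102/3.3 = 0.03091; g_wv = 1.06/3.3 = 0.3212.
Total gain g = 0.42181.
A = 1/(1 − 0.42181) = 1.73.

1.73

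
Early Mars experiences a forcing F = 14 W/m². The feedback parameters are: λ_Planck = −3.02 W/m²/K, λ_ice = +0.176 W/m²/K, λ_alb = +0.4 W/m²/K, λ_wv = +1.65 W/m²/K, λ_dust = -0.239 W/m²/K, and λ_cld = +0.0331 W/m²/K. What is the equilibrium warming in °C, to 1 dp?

14.0 °C

Net feedback parameter λ = (−3.02) + (+0.176) + (+0.4) + (+1.65) + (-0.239) + (+0.0331) = -0.9999 W/m²/K.
ΔT = −F/λ = −14/(-0.9999) = 14.0 °C.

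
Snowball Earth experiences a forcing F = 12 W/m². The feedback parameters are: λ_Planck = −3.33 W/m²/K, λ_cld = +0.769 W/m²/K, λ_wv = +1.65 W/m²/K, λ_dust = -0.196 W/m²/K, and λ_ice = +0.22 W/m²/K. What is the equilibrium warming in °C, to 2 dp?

13.53 °C

Net feedback parameter λ = (−3.33) + (+0.769) + (+1.65) + (-0.196) + (+0.22) = -0.887 W/m²/K.
ΔT = −F/λ = −12/(-0.887) = 13.53 °C.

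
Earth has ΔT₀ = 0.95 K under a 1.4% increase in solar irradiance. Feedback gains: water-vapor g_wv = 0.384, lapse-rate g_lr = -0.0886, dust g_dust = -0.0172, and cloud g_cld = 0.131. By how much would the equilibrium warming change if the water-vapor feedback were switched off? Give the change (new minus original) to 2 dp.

-0.63 K

Original: g = 0.4092, ΔT = 0.95/(1−0.4092) = 1.6080 K.
Without water-vapor: g' = 0.0252, ΔT' = 0.95/(1−0.0252) = 0.9746 K.
Change = 0.9746 − 1.6080 = -0.63 K.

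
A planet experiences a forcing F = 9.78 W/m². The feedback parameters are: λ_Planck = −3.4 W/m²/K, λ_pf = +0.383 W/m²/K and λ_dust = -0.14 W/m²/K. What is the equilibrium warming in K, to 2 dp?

Net feedback parameter λ = (−3.4) + (+0.383) + (-0.14) = -3.157 W/m²/K.
ΔT = −F/λ = −9.78/(-3.157) = 3.10 K.

3.10 K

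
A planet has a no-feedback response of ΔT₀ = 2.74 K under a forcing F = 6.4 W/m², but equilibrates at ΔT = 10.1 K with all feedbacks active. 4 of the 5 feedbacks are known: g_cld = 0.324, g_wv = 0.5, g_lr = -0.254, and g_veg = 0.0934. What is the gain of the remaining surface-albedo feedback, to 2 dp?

0.07

Amplification A = ΔT/ΔT₀ = 10.1/2.74 = 3.686.
Total gain g = 1 − 1/A = 1 − 1/3.686 = 0.7287.
Known gains sum to 0.324 + 0.5 − 0.254 + 0.0934 = 0.6634.
g_alb = 0.7287 − 0.6634 = 0.07.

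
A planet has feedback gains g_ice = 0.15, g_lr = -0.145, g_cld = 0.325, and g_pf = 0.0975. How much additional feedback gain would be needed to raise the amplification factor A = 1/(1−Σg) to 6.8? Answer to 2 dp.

Current total gain = 0.4275.
Target gain for A = 6.8: g* = 1 − 1/6.8 = 0.8529.
Additional gain needed = 0.8529 − 0.4275 = 0.43.

0.43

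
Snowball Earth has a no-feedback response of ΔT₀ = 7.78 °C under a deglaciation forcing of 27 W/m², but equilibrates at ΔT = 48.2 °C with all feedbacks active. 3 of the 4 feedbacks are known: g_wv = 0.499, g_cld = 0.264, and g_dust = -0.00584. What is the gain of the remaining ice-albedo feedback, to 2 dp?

0.08

Amplification A = ΔT/ΔT₀ = 48.2/7.78 = 6.195.
Total gain g = 1 − 1/A = 1 − 1/6.195 = 0.8386.
Known gains sum to 0.499 + 0.264 − 0.00584 = 0.75716.
g_ice = 0.8386 − 0.75716 = 0.08.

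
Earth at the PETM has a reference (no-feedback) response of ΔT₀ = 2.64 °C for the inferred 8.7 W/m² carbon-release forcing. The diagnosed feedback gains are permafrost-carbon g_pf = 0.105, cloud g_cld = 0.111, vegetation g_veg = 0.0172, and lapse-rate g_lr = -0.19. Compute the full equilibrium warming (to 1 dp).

Total gain g = 0.105 + 0.111 + 0.0172 − 0.19 = 0.0432.
Amplification A = 1/(1 − 0.0432) = 1.045.
ΔT = 2.64 × 1.045 = 2.8 °C.

2.8 °C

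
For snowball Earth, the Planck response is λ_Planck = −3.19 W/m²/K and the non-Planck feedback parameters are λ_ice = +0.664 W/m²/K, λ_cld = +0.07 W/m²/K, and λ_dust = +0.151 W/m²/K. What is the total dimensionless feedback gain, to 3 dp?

0.277

Convert to gains: g_ice = 0.664/3.19 = 0.2082; g_cld = 0.07/3.19 = 0.02194; g_dust = 0.151/3.19 = 0.04734.
Total gain g = 0.27748.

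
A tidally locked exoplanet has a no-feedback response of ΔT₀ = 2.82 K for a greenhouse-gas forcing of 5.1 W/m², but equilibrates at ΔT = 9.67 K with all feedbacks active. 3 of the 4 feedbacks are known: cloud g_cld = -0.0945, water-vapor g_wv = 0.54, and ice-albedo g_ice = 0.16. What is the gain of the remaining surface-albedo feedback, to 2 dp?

Amplification A = ΔT/ΔT₀ = 9.67/2.82 = 3.429.
Total gain g = 1 − 1/A = 1 − 1/3.429 = 0.7084.
Known gains sum to -0.0945 + 0.54 + 0.16 = 0.6055.
g_alb = 0.7084 − 0.6055 = 0.10.

0.10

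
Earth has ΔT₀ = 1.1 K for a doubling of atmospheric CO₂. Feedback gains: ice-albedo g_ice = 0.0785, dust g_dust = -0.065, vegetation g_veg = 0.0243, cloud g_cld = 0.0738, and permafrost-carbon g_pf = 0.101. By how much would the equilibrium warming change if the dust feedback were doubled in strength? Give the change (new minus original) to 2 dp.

Original: g = 0.2126, ΔT = 1.1/(1−0.2126) = 1.3970 K.
With doubled dust: g' = 0.1476, ΔT' = 1.1/(1−0.1476) = 1.2905 K.
Change = 1.2905 − 1.3970 = -0.11 K.

-0.11 K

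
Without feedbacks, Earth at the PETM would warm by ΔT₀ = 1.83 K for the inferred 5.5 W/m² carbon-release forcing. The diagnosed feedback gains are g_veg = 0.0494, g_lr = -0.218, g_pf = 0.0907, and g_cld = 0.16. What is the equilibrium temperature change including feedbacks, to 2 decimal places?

Total gain g = 0.0494 − 0.218 + 0.0907 + 0.16 = 0.0821.
Amplification A = 1/(1 − 0.0821) = 1.089.
ΔT = 1.83 × 1.089 = 1.99 K.

1.99 K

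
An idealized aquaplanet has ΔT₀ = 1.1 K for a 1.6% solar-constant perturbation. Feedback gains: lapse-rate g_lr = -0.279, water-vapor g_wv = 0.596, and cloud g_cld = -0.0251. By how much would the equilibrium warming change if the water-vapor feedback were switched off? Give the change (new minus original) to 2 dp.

Original: g = 0.2919, ΔT = 1.1/(1−0.2919) = 1.5535 K.
Without water-vapor: g' = -0.3041, ΔT' = 1.1/(1+0.3041) = 0.8435 K.
Change = 0.8435 − 1.5535 = -0.71 K.

-0.71 K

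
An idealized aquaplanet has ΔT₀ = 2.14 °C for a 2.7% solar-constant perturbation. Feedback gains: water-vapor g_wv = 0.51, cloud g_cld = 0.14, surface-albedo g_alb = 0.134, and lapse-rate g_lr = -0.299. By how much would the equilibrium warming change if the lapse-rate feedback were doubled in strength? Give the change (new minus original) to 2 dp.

Original: g = 0.485, ΔT = 2.14/(1−0.485) = 4.1553 °C.
With doubled lapse-rate: g' = 0.186, ΔT' = 2.14/(1−0.186) = 2.6290 °C.
Change = 2.6290 − 4.1553 = -1.53 °C.

-1.53 °C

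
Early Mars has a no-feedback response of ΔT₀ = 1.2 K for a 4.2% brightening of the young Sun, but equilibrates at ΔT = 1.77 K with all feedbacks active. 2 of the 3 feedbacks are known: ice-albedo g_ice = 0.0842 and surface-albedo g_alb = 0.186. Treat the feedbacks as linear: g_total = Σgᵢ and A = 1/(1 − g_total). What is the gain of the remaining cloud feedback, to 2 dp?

0.05

Amplification A = ΔT/ΔT₀ = 1.77/1.2 = 1.475.
Total gain g = 1 − 1/A = 1 − 1/1.475 = 0.322.
Known gains sum to 0.0842 + 0.186 = 0.2702.
g_cld = 0.322 − 0.2702 = 0.05.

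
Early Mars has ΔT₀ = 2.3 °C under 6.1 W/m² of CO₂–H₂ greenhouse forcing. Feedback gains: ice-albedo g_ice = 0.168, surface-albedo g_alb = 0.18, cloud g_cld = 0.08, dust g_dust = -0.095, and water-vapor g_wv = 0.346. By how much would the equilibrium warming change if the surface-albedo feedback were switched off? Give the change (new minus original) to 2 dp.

Original: g = 0.679, ΔT = 2.3/(1−0.679) = 7.1651 °C.
Without surface-albedo: g' = 0.499, ΔT' = 2.3/(1−0.499) = 4.5908 °C.
Change = 4.5908 − 7.1651 = -2.57 °C.

-2.57 °C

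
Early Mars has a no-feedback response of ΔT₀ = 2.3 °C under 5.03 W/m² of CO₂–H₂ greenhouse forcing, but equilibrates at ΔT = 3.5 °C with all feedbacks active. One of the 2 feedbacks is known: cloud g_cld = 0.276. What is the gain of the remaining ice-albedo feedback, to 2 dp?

0.07

Amplification A = ΔT/ΔT₀ = 3.5/2.3 = 1.522.
Total gain g = 1 − 1/A = 1 − 1/1.522 = 0.343.
The known gain is 0.276.
g_ice = 0.343 − 0.276 = 0.07.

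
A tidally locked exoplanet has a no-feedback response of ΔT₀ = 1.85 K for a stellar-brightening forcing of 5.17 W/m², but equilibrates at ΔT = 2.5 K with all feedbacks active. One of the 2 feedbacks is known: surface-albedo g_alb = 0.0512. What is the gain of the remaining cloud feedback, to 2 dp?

Amplification A = ΔT/ΔT₀ = 2.5/1.85 = 1.351.
Total gain g = 1 − 1/A = 1 − 1/1.351 = 0.2598.
The known gain is 0.0512.
g_cld = 0.2598 − 0.0512 = 0.21.

0.21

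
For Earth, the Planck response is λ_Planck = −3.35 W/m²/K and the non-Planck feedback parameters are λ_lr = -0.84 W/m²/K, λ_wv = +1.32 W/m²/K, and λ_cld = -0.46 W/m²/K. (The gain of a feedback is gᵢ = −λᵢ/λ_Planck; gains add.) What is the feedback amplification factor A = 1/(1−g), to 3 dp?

Convert to gains: g_lr = -0.84/3.35 = -0.2507; g_wv = 1.32/3.35 = 0.394; g_cld = -0.46/3.35 = -0.1373.
Total gain g = 0.006.
A = 1/(1 − 0.006) = 1.006.

1.006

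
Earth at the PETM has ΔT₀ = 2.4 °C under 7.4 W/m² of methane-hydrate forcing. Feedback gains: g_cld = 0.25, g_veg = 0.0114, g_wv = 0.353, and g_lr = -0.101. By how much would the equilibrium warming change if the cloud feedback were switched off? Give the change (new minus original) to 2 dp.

Original: g = 0.5134, ΔT = 2.4/(1−0.5134) = 4.9322 °C.
Without cloud: g' = 0.2634, ΔT' = 2.4/(1−0.2634) = 3.2582 °C.
Change = 3.2582 − 4.9322 = -1.67 °C.

-1.67 °C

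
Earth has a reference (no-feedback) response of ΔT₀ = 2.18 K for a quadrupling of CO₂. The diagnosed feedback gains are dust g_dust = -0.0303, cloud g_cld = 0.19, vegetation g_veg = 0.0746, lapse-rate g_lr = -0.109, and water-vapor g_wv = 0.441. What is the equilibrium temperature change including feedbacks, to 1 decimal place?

5.0 K

Total gain g = -0.0303 + 0.19 + 0.0746 − 0.109 + 0.441 = 0.5663.
Amplification A = 1/(1 − 0.5663) = 2.306.
ΔT = 2.18 × 2.306 = 5.0 K.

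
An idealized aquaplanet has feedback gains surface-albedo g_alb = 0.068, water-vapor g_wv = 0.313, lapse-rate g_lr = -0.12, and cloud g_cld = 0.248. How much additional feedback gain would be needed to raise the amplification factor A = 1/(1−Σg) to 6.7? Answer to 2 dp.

0.34

Current total gain = 0.509.
Target gain for A = 6.7: g* = 1 − 1/6.7 = 0.8507.
Additional gain needed = 0.8507 − 0.509 = 0.34.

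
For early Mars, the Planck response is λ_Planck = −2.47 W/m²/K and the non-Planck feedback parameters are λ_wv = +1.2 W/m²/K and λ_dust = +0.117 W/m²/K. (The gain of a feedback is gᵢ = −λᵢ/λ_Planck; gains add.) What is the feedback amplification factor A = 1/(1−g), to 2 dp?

2.14

Convert to gains: g_wv = 1.2/2.47 = 0.4858; g_dust = 0.117/2.47 = 0.04737.
Total gain g = 0.53317.
A = 1/(1 − 0.53317) = 2.14.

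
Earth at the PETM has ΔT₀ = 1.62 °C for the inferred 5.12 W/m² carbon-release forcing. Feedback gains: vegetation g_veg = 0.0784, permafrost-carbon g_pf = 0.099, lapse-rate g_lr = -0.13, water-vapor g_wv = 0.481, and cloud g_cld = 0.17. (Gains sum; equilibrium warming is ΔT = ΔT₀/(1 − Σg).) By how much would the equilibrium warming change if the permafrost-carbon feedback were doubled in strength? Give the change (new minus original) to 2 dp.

2.62 °C

Original: g = 0.6984, ΔT = 1.62/(1−0.6984) = 5.3714 °C.
With doubled permafrost-carbon: g' = 0.7974, ΔT' = 1.62/(1−0.7974) = 7.9961 °C.
Change = 7.9961 − 5.3714 = 2.62 °C.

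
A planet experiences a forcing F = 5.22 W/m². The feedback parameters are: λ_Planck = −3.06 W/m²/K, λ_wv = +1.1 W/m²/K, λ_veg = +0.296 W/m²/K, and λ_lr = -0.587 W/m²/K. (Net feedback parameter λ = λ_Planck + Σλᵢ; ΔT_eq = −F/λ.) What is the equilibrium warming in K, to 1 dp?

2.3 K

Net feedback parameter λ = (−3.06) + (+1.1) + (+0.296) + (-0.587) = -2.251 W/m²/K.
ΔT = −F/λ = −5.22/(-2.251) = 2.3 K.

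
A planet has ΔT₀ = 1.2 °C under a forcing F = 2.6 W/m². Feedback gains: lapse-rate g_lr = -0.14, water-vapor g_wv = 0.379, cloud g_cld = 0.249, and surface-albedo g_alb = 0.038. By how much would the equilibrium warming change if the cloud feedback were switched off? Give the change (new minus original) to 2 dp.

Original: g = 0.526, ΔT = 1.2/(1−0.526) = 2.5316 °C.
Without cloud: g' = 0.277, ΔT' = 1.2/(1−0.277) = 1.6598 °C.
Change = 1.6598 − 2.5316 = -0.87 °C.

-0.87 °C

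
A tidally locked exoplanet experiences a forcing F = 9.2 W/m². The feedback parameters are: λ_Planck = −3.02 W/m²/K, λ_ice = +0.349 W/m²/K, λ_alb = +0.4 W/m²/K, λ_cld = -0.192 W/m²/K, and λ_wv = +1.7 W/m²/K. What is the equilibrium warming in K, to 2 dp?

Net feedback parameter λ = (−3.02) + (+0.349) + (+0.4) + (-0.192) + (+1.7) = -0.763 W/m²/K.
ΔT = −F/λ = −9.2/(-0.763) = 12.06 K.

12.06 K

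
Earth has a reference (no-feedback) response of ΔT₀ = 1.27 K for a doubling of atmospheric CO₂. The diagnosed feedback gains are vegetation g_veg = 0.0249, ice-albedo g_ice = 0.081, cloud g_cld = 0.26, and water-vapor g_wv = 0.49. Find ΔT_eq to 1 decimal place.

Total gain g = 0.0249 + 0.081 + 0.26 + 0.49 = 0.8559.
Amplification A = 1/(1 − 0.8559) = 6.94.
ΔT = 1.27 × 6.94 = 8.8 K.

8.8 K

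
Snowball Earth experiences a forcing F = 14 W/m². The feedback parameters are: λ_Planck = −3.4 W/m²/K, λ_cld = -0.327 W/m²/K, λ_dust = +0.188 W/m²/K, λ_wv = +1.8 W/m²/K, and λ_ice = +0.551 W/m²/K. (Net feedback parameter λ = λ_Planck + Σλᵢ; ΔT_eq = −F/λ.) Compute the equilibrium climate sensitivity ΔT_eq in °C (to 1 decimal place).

11.8 °C

Net feedback parameter λ = (−3.4) + (-0.327) + (+0.188) + (+1.8) + (+0.551) = -1.188 W/m²/K.
ΔT = −F/λ = −14/(-1.188) = 11.8 °C.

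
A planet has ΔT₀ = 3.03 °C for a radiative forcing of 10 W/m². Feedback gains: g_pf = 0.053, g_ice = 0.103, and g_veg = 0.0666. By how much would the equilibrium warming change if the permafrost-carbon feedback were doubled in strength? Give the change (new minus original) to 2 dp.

0.29 °C

Original: g = 0.2226, ΔT = 3.03/(1−0.2226) = 3.8976 °C.
With doubled permafrost-carbon: g' = 0.2756, ΔT' = 3.03/(1−0.2756) = 4.1828 °C.
Change = 4.1828 − 3.8976 = 0.29 °C.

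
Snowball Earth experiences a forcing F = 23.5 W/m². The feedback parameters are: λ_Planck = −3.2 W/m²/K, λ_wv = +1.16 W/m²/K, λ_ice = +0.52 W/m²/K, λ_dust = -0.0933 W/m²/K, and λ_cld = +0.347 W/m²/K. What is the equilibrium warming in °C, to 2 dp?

18.56 °C

Net feedback parameter λ = (−3.2) + (+1.16) + (+0.52) + (-0.0933) + (+0.347) = -1.2663 W/m²/K.
ΔT = −F/λ = −23.5/(-1.2663) = 18.56 °C.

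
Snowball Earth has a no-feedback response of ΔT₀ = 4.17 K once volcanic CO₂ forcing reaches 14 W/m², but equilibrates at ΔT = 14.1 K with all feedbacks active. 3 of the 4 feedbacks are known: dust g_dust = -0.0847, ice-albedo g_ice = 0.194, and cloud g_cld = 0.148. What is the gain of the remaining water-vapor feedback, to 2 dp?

0.45

Amplification A = ΔT/ΔT₀ = 14.1/4.17 = 3.381.
Total gain g = 1 − 1/A = 1 − 1/3.381 = 0.7042.
Known gains sum to -0.0847 + 0.194 + 0.148 = 0.2573.
g_wv = 0.7042 − 0.2573 = 0.45.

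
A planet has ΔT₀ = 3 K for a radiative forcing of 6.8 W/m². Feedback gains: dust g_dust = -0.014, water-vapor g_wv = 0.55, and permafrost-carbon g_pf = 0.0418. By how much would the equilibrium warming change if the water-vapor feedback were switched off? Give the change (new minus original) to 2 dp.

-4.02 K

Original: g = 0.5778, ΔT = 3/(1−0.5778) = 7.1056 K.
Without water-vapor: g' = 0.0278, ΔT' = 3/(1−0.0278) = 3.0858 K.
Change = 3.0858 − 7.1056 = -4.02 K.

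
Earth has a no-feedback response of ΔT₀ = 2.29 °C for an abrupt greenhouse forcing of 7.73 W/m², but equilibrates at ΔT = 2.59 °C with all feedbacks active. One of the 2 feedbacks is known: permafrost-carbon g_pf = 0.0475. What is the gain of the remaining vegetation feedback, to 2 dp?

0.07

Amplification A = ΔT/ΔT₀ = 2.59/2.29 = 1.131.
Total gain g = 1 − 1/A = 1 − 1/1.131 = 0.1158.
The known gain is 0.0475.
g_veg = 0.1158 − 0.0475 = 0.07.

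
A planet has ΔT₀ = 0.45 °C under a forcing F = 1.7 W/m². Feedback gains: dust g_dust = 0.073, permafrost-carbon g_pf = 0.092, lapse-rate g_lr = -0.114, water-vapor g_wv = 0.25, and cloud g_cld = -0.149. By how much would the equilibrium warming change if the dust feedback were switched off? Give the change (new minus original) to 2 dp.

Original: g = 0.152, ΔT = 0.45/(1−0.152) = 0.5307 °C.
Without dust: g' = 0.079, ΔT' = 0.45/(1−0.079) = 0.4886 °C.
Change = 0.4886 − 0.5307 = -0.04 °C.

-0.04 °C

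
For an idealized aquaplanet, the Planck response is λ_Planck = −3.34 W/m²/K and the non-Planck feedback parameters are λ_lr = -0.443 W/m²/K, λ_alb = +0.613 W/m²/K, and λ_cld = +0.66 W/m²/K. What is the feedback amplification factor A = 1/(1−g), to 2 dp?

1.33

Convert to gains: g_lr = -0.443/3.34 = -0.1326; g_alb = 0.613/3.34 = 0.1835; g_cld = 0.66/3.34 = 0.1976.
Total gain g = 0.2485.
A = 1/(1 − 0.2485) = 1.33.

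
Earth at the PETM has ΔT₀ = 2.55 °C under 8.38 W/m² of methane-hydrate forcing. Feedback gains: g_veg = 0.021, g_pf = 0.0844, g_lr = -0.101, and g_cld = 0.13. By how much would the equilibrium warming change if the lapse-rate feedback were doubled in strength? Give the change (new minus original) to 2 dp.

Original: g = 0.1344, ΔT = 2.55/(1−0.1344) = 2.9459 °C.
With doubled lapse-rate: g' = 0.0334, ΔT' = 2.55/(1−0.0334) = 2.6381 °C.
Change = 2.6381 − 2.9459 = -0.31 °C.

-0.31 °C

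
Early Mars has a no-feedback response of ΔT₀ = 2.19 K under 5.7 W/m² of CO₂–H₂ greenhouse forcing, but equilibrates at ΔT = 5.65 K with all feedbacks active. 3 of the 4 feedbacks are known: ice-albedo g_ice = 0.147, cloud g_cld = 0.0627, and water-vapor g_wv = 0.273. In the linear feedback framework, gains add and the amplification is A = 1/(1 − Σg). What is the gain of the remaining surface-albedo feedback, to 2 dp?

Amplification A = ΔT/ΔT₀ = 5.65/2.19 = 2.58.
Total gain g = 1 − 1/A = 1 − 1/2.58 = 0.6124.
Known gains sum to 0.147 + 0.0627 + 0.273 = 0.4827.
g_alb = 0.6124 − 0.4827 = 0.13.

0.13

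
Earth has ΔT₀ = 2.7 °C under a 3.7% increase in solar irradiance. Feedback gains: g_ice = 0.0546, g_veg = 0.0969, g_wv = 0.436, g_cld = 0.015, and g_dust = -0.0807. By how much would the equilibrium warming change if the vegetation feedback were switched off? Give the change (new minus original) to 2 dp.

-0.95 °C

Original: g = 0.5218, ΔT = 2.7/(1−0.5218) = 5.6462 °C.
Without vegetation: g' = 0.4249, ΔT' = 2.7/(1−0.4249) = 4.6948 °C.
Change = 4.6948 − 5.6462 = -0.95 °C.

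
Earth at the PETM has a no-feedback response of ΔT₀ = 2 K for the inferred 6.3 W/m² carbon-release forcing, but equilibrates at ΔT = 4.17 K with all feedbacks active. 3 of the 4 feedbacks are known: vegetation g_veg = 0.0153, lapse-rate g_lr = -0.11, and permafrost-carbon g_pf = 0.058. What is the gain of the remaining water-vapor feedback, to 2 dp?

Amplification A = ΔT/ΔT₀ = 4.17/2 = 2.085.
Total gain g = 1 − 1/A = 1 − 1/2.085 = 0.5204.
Known gains sum to 0.0153 − 0.11 + 0.058 = -0.0367.
g_wv = 0.5204 + 0.0367 = 0.56.

0.56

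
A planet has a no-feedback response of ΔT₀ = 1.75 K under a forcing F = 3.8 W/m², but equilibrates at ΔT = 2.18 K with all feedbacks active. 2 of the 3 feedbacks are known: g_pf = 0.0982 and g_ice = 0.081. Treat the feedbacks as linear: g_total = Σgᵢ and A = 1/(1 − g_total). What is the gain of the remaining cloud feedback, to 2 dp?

Amplification A = ΔT/ΔT₀ = 2.18/1.75 = 1.246.
Total gain g = 1 − 1/A = 1 − 1/1.246 = 0.1974.
Known gains sum to 0.0982 + 0.081 = 0.1792.
g_cld = 0.1974 − 0.1792 = 0.02.

0.02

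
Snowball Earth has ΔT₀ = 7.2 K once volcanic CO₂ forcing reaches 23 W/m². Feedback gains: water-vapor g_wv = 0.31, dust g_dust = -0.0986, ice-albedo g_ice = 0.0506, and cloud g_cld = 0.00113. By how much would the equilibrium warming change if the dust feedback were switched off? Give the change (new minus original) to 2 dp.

1.51 K

Original: g = 0.26313, ΔT = 7.2/(1−0.26313) = 9.7711 K.
Without dust: g' = 0.36173, ΔT' = 7.2/(1−0.36173) = 11.2805 K.
Change = 11.2805 − 9.7711 = 1.51 K.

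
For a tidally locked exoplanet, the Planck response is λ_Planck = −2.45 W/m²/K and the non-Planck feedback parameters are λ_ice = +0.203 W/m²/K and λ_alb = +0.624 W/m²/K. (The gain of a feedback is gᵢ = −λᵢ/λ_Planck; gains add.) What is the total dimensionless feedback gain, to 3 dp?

0.338

Convert to gains: g_ice = 0.203/2.45 = 0.08286; g_alb = 0.624/2.45 = 0.2547.
Total gain g = 0.33756.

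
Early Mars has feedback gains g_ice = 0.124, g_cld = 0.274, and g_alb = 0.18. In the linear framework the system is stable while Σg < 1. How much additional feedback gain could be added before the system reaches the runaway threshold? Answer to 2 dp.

0.42

Current total gain = 0.124 + 0.274 + 0.18 = 0.578.
Margin to runaway = 1 − 0.578 = 0.42.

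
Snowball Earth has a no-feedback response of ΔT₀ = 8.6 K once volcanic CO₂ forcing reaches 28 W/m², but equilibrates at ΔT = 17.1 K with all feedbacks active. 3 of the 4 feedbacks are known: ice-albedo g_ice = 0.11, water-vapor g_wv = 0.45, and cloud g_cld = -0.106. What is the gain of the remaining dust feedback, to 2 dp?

Amplification A = ΔT/ΔT₀ = 17.1/8.6 = 1.988.
Total gain g = 1 − 1/A = 1 − 1/1.988 = 0.497.
Known gains sum to 0.11 + 0.45 − 0.106 = 0.454.
g_dust = 0.497 − 0.454 = 0.04.

0.04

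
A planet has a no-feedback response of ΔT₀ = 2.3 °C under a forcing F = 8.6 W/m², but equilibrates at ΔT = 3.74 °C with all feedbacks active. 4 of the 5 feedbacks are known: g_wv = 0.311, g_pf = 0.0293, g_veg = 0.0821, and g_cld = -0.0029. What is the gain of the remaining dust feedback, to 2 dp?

-0.03

Amplification A = ΔT/ΔT₀ = 3.74/2.3 = 1.626.
Total gain g = 1 − 1/A = 1 − 1/1.626 = 0.385.
Known gains sum to 0.311 + 0.0293 + 0.0821 − 0.0029 = 0.4195.
g_dust = 0.385 − 0.4195 = -0.03.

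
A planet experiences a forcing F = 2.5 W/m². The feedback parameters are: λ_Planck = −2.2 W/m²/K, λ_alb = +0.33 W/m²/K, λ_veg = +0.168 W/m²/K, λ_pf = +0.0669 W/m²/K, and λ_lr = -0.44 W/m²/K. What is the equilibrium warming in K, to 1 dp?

Net feedback parameter λ = (−2.2) + (+0.33) + (+0.168) + (+0.0669) + (-0.44) = -2.0751 W/m²/K.
ΔT = −F/λ = −2.5/(-2.0751) = 1.2 K.

1.2 K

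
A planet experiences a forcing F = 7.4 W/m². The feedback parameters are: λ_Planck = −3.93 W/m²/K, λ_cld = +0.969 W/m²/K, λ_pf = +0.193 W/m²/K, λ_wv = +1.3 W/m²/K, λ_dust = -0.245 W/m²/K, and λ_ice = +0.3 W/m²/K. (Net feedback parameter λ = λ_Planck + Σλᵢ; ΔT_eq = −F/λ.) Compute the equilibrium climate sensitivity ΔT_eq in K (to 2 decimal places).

5.24 K

Net feedback parameter λ = (−3.93) + (+0.969) + (+0.193) + (+1.3) + (-0.245) + (+0.3) = -1.413 W/m²/K.
ΔT = −F/λ = −7.4/(-1.413) = 5.24 K.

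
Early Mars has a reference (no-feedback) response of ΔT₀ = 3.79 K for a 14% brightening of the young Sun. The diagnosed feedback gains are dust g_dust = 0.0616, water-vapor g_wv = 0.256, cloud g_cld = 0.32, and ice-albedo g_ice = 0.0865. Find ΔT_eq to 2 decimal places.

13.74 K

Total gain g = 0.0616 + 0.256 + 0.32 + 0.0865 = 0.7241.
Amplification A = 1/(1 − 0.7241) = 3.625.
ΔT = 3.79 × 3.625 = 13.74 K.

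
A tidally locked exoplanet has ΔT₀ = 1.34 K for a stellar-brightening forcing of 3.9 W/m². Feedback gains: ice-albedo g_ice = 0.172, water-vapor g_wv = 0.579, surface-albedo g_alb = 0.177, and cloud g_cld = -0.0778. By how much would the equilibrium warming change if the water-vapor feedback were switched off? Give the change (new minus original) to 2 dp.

-7.11 K

Original: g = 0.8502, ΔT = 1.34/(1−0.8502) = 8.9453 K.
Without water-vapor: g' = 0.2712, ΔT' = 1.34/(1−0.2712) = 1.8386 K.
Change = 1.8386 − 8.9453 = -7.11 K.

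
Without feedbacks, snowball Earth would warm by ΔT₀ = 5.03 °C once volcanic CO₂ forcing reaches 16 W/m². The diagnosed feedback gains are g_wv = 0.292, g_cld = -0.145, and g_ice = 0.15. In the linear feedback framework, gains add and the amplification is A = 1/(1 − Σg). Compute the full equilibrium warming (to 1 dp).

7.2 °C

Total gain g = 0.292 − 0.145 + 0.15 = 0.297.
Amplification A = 1/(1 − 0.297) = 1.422.
ΔT = 5.03 × 1.422 = 7.2 °C.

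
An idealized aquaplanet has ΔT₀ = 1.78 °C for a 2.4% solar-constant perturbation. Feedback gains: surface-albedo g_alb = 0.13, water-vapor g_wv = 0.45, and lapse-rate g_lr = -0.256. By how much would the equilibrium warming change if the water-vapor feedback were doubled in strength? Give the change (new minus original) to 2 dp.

Original: g = 0.324, ΔT = 1.78/(1−0.324) = 2.6331 °C.
With doubled water-vapor: g' = 0.774, ΔT' = 1.78/(1−0.774) = 7.8761 °C.
Change = 7.8761 − 2.6331 = 5.24 °C.

5.24 °C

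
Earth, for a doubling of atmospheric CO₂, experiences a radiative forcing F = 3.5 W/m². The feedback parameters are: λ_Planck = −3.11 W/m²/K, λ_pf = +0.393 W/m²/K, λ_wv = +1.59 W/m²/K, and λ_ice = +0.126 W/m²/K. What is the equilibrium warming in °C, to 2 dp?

3.50 °C

Net feedback parameter λ = (−3.11) + (+0.393) + (+1.59) + (+0.126) = -1.001 W/m²/K.
ΔT = −F/λ = −3.5/(-1.001) = 3.50 °C.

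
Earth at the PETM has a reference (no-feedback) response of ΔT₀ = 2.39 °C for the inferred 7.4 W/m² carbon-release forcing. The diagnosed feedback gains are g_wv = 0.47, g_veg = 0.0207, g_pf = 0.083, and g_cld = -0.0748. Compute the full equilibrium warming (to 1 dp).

4.8 °C

Total gain g = 0.47 + 0.0207 + 0.083 − 0.0748 = 0.4989.
Amplification A = 1/(1 − 0.4989) = 1.996.
ΔT = 2.39 × 1.996 = 4.8 °C.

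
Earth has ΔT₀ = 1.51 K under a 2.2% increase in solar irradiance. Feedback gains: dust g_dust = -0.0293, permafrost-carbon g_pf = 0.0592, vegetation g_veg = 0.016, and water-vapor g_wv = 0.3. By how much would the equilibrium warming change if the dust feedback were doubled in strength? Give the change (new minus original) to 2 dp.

Original: g = 0.3459, ΔT = 1.51/(1−0.3459) = 2.3085 K.
With doubled dust: g' = 0.3166, ΔT' = 1.51/(1−0.3166) = 2.2095 K.
Change = 2.2095 − 2.3085 = -0.10 K.

-0.10 K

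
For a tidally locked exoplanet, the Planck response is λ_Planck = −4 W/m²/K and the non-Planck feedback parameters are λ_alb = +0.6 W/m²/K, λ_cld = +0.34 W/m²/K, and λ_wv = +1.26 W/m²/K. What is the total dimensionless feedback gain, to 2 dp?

Convert to gains: g_alb = 0.6/4 = 0.15; g_cld = 0.34/4 = 0.085; g_wv = 1.26/4 = 0.315.
Total gain g = 0.55.

0.55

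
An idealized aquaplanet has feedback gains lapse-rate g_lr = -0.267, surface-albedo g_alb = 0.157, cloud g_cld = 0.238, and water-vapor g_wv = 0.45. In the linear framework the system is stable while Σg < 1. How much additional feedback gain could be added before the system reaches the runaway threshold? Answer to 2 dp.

Current total gain = -0.267 + 0.157 + 0.238 + 0.45 = 0.578.
Margin to runaway = 1 − 0.578 = 0.42.

0.42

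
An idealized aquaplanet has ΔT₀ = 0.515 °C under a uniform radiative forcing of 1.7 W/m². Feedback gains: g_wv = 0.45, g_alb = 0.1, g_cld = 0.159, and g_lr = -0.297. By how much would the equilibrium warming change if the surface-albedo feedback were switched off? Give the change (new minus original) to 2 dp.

Original: g = 0.412, ΔT = 0.515/(1−0.412) = 0.8759 °C.
Without surface-albedo: g' = 0.312, ΔT' = 0.515/(1−0.312) = 0.7485 °C.
Change = 0.7485 − 0.8759 = -0.13 °C.

-0.13 °C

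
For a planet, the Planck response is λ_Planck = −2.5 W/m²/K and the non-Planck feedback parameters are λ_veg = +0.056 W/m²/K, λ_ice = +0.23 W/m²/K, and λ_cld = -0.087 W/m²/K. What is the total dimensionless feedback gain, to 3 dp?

Convert to gains: g_veg = 0.056/2.5 = 0.0224; g_ice = 0.23/2.5 = 0.092; g_cld = -0.087/2.5 = -0.0348.
Total gain g = 0.0796.

0.080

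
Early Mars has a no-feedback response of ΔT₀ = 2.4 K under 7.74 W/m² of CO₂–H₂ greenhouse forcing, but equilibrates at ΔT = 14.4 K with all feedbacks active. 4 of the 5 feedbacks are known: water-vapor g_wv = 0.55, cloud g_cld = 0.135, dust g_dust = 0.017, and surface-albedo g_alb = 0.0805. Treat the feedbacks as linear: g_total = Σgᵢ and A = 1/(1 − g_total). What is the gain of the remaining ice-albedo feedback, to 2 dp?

0.05

Amplification A = ΔT/ΔT₀ = 14.4/2.4 = 6.
Total gain g = 1 − 1/A = 1 − 1/6 = 0.8333.
Known gains sum to 0.55 + 0.135 + 0.017 + 0.0805 = 0.7825.
g_ice = 0.8333 − 0.7825 = 0.05.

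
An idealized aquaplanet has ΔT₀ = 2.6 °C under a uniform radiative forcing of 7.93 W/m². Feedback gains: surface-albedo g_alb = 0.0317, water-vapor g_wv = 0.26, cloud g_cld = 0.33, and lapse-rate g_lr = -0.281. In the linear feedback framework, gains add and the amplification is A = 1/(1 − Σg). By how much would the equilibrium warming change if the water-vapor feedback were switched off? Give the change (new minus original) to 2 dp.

Original: g = 0.3407, ΔT = 2.6/(1−0.3407) = 3.9436 °C.
Without water-vapor: g' = 0.0807, ΔT' = 2.6/(1−0.0807) = 2.8282 °C.
Change = 2.8282 − 3.9436 = -1.12 °C.

-1.12 °C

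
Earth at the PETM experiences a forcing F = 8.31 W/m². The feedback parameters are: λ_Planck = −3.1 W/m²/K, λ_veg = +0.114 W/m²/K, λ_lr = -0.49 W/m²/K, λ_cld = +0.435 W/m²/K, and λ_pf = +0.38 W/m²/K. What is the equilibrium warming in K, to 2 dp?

3.12 K

Net feedback parameter λ = (−3.1) + (+0.114) + (-0.49) + (+0.435) + (+0.38) = -2.661 W/m²/K.
ΔT = −F/λ = −8.31/(-2.661) = 3.12 K.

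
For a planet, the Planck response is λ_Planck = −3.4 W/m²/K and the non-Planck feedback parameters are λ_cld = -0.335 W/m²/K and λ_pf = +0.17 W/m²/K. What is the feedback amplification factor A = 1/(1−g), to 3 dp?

0.954

Convert to gains: g_cld = -0.335/3.4 = -0.09853; g_pf = 0.17/3.4 = 0.05.
Total gain g = -0.04853.
A = 1/(1 + 0.04853) = 0.954.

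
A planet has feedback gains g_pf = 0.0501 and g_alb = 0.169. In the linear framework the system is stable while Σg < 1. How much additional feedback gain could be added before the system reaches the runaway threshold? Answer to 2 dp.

0.78

Current total gain = 0.0501 + 0.169 = 0.2191.
Margin to runaway = 1 − 0.2191 = 0.78.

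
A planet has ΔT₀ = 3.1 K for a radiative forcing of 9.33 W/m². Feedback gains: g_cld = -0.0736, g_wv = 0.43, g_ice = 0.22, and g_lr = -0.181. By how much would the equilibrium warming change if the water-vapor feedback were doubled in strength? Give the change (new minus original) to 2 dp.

Original: g = 0.3954, ΔT = 3.1/(1−0.3954) = 5.1274 K.
With doubled water-vapor: g' = 0.8254, ΔT' = 3.1/(1−0.8254) = 17.7549 K.
Change = 17.7549 − 5.1274 = 12.63 K.

12.63 K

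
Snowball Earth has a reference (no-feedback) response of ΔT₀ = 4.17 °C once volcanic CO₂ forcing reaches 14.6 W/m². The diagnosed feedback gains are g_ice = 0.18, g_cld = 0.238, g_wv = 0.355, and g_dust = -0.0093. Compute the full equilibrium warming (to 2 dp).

Total gain g = 0.18 + 0.238 + 0.355 − 0.0093 = 0.7637.
Amplification A = 1/(1 − 0.7637) = 4.232.
ΔT = 4.17 × 4.232 = 17.65 °C.

17.65 °C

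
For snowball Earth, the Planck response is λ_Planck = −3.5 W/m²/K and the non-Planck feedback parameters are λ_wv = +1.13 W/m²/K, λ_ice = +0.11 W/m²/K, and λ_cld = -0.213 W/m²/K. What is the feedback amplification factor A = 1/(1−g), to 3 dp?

Convert to gains: g_wv = 1.13/3.5 = 0.3229; g_ice = 0.11/3.5 = 0.03143; g_cld = -0.213/3.5 = -0.06086.
Total gain g = 0.29347.
A = 1/(1 − 0.29347) = 1.415.

1.415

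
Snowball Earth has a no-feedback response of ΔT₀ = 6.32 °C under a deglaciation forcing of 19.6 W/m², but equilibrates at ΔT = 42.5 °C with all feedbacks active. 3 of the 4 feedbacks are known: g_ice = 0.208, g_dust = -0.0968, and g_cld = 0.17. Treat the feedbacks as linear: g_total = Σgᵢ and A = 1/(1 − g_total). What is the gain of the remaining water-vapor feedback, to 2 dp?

Amplification A = ΔT/ΔT₀ = 42.5/6.32 = 6.725.
Total gain g = 1 − 1/A = 1 − 1/6.725 = 0.8513.
Known gains sum to 0.208 − 0.0968 + 0.17 = 0.2812.
g_wv = 0.8513 − 0.2812 = 0.57.

0.57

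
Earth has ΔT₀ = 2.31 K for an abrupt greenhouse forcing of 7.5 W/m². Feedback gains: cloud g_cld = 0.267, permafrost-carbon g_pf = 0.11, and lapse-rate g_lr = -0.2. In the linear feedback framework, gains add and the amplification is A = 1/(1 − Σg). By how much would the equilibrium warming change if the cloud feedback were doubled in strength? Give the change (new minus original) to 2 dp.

1.35 K

Original: g = 0.177, ΔT = 2.31/(1−0.177) = 2.8068 K.
With doubled cloud: g' = 0.444, ΔT' = 2.31/(1−0.444) = 4.1547 K.
Change = 4.1547 − 2.8068 = 1.35 K.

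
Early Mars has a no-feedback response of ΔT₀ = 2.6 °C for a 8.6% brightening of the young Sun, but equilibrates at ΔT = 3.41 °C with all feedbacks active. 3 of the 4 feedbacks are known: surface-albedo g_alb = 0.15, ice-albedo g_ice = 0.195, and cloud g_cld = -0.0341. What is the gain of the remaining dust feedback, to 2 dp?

Amplification A = ΔT/ΔT₀ = 3.41/2.6 = 1.312.
Total gain g = 1 − 1/A = 1 − 1/1.312 = 0.2378.
Known gains sum to 0.15 + 0.195 − 0.0341 = 0.3109.
g_dust = 0.2378 − 0.3109 = -0.07.

-0.07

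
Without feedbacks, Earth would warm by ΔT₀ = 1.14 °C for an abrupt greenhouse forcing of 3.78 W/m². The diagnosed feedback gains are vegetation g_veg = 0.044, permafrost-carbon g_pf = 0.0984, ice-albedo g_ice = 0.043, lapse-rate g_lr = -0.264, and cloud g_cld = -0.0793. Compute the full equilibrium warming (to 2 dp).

Total gain g = 0.044 + 0.0984 + 0.043 − 0.264 − 0.0793 = -0.1579.
Amplification A = 1/(1 + 0.1579) = 0.8636.
ΔT = 1.14 × 0.8636 = 0.98 °C.

0.98 °C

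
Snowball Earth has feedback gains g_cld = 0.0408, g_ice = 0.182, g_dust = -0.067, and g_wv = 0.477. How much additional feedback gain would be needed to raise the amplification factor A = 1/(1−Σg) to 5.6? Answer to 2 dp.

0.19

Current total gain = 0.6328.
Target gain for A = 5.6: g* = 1 − 1/5.6 = 0.8214.
Additional gain needed = 0.8214 − 0.6328 = 0.19.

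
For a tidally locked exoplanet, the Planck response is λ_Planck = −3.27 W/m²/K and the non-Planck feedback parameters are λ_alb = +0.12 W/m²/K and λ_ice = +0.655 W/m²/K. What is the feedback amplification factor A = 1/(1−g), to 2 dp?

Convert to gains: g_alb = 0.12/3.27 = 0.0367; g_ice = 0.655/3.27 = 0.2003.
Total gain g = 0.237.
A = 1/(1 − 0.237) = 1.31.

1.31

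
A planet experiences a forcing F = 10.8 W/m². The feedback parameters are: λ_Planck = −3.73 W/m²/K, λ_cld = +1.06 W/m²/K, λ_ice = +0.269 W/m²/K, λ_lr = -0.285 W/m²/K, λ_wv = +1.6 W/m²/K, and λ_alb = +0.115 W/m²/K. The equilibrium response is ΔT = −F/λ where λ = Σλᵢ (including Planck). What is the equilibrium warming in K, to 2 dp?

11.12 K

Net feedback parameter λ = (−3.73) + (+1.06) + (+0.269) + (-0.285) + (+1.6) + (+0.115) = -0.971 W/m²/K.
ΔT = −F/λ = −10.8/(-0.971) = 11.12 K.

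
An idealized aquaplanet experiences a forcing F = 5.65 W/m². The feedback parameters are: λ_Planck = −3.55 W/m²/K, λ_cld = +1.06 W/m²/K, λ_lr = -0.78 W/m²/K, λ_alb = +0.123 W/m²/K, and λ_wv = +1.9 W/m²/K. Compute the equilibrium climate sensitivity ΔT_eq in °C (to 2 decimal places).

Net feedback parameter λ = (−3.55) + (+1.06) + (-0.78) + (+0.123) + (+1.9) = -1.247 W/m²/K.
ΔT = −F/λ = −5.65/(-1.247) = 4.53 °C.

4.53 °C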